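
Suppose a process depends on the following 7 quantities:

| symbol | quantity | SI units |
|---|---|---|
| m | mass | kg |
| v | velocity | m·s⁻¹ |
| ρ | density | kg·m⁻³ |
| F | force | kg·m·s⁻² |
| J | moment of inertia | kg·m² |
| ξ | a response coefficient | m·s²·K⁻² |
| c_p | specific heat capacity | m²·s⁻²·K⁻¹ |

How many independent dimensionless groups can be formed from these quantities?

There are 7 variables and 4 base dimensions (M, L, T, Θ).
The dimension matrix has rank 4.
Independent dimensionless groups: 7 − 4 = 3.

3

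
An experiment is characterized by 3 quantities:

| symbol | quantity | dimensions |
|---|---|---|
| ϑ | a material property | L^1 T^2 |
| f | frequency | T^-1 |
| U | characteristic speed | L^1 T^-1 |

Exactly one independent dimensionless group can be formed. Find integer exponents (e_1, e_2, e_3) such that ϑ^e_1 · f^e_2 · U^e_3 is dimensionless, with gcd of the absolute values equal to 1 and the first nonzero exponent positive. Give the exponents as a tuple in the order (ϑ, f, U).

L: e_1·(1) + e_2·(0) + e_3·(1) = 0
T: e_1·(2) + e_2·(-1) + e_3·(-1) = 0
Solving this homogeneous linear system for the smallest-integer solution (first nonzero entry positive) gives (1, 3, -1).

(1, 3, -1)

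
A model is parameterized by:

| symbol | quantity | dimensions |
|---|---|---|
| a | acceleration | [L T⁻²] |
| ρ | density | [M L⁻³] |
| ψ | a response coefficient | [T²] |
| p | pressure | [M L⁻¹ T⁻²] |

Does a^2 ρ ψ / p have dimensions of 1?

yes

Sum the exponent of each base dimension across the product:
  M: 2·[a]_M + [ρ]_M + [ψ]_M − [p]_M = 2·(0) + (1) + (0) − (1) = 0
  L: 2·[a]_L + [ρ]_L + [ψ]_L − [p]_L = 2·(1) + (-3) + (0) − (-1) = 0
  T: 2·[a]_T + [ρ]_T + [ψ]_T − [p]_T = 2·(-2) + (0) + (2) − (-2) = 0
All base exponents vanish — dimensionless.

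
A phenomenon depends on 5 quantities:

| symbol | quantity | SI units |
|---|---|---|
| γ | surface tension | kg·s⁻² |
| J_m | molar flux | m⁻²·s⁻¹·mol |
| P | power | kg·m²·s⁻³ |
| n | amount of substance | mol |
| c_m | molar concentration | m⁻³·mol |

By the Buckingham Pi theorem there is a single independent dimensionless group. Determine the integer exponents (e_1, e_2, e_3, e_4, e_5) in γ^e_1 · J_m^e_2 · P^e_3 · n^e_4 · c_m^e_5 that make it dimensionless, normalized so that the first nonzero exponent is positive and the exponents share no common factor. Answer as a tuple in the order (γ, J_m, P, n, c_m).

(3, 3, -3, 1, -4)

M: e_1·(1) + e_2·(0) + e_3·(1) + e_4·(0) + e_5·(0) = 0
L: e_1·(0) + e_2·(-2) + e_3·(2) + e_4·(0) + e_5·(-3) = 0
T: e_1·(-2) + e_2·(-1) + e_3·(-3) + e_4·(0) + e_5·(0) = 0
N: e_1·(0) + e_2·(1) + e_3·(0) + e_4·(1) + e_5·(1) = 0
Solving this homogeneous linear system for the smallest-integer solution (first nonzero entry positive) gives (3, 3, -3, 1, -4).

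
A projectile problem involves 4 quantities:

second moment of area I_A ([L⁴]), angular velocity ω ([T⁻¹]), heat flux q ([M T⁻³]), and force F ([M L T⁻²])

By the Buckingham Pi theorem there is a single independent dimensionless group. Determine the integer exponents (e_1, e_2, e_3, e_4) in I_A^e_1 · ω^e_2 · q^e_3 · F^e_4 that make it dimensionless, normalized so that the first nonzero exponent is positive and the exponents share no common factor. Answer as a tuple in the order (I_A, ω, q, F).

(1, -4, 4, -4)

M: e_1·(0) + e_2·(0) + e_3·(1) + e_4·(1) = 0
L: e_1·(4) + e_2·(0) + e_3·(0) + e_4·(1) = 0
T: e_1·(0) + e_2·(-1) + e_3·(-3) + e_4·(-2) = 0
Solving this homogeneous linear system for the smallest-integer solution (first nonzero entry positive) gives (1, -4, 4, -4).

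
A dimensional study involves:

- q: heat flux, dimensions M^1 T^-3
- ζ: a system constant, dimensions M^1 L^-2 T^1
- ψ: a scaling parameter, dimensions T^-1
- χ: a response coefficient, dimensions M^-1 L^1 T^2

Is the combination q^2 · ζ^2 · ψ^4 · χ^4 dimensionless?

Sum the exponent of each base dimension across the product:
  M: 2·[q]_M + 2·[ζ]_M + 4·[ψ]_M + 4·[χ]_M = 2·(1) + 2·(1) + 4·(0) + 4·(-1) = 0
  L: 2·[q]_L + 2·[ζ]_L + 4·[ψ]_L + 4·[χ]_L = 2·(0) + 2·(-2) + 4·(0) + 4·(1) = 0
  T: 2·[q]_T + 2·[ζ]_T + 4·[ψ]_T + 4·[χ]_T = 2·(-3) + 2·(1) + 4·(-1) + 4·(2) = 0
All base exponents vanish — dimensionless.

yes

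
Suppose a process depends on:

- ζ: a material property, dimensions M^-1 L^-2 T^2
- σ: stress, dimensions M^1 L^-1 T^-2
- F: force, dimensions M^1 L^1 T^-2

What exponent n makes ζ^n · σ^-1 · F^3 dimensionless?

2

Balance the M exponent: (-1)·n from ζ, plus −(1) + 3·(1) = 2 from the rest, must sum to zero.
−n + 2 = 0, so n = 2.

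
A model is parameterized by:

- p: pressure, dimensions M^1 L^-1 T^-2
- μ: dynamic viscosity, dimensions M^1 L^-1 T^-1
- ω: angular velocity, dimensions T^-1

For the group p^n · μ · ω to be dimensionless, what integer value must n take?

Balance the M exponent: (1)·n from p, plus (1) + (0) = 1 from the rest, must sum to zero.
n + 1 = 0, so n = -1.

-1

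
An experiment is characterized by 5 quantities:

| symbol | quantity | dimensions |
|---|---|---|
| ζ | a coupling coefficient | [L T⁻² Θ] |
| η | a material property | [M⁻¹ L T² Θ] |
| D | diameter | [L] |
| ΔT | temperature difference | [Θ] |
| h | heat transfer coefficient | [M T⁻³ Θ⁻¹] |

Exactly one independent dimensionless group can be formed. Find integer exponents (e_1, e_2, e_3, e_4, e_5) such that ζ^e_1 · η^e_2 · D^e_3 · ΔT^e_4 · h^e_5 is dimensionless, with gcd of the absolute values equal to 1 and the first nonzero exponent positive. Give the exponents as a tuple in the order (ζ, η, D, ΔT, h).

(1, -2, 1, -1, -2)

M: e_1·(0) + e_2·(-1) + e_3·(0) + e_4·(0) + e_5·(1) = 0
L: e_1·(1) + e_2·(1) + e_3·(1) + e_4·(0) + e_5·(0) = 0
T: e_1·(-2) + e_2·(2) + e_3·(0) + e_4·(0) + e_5·(-3) = 0
Θ: e_1·(1) + e_2·(1) + e_3·(0) + e_4·(1) + e_5·(-1) = 0
Solving this homogeneous linear system for the smallest-integer solution (first nonzero entry positive) gives (1, -2, 1, -1, -2).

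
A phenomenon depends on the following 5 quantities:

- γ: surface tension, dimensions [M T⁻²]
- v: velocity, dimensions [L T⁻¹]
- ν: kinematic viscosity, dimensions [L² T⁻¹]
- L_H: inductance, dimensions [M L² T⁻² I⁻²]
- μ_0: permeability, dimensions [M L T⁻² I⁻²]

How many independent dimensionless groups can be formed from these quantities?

There are 5 variables and 4 base dimensions (M, L, T, I).
The dimension matrix has rank 4.
Independent dimensionless groups: 5 − 4 = 1.

1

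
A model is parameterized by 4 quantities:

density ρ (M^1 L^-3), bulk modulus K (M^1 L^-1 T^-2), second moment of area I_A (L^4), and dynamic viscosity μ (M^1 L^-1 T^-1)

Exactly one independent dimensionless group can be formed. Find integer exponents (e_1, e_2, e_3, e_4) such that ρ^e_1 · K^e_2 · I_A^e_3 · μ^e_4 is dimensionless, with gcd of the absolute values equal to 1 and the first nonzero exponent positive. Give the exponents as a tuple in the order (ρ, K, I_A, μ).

M: e_1·(1) + e_2·(1) + e_3·(0) + e_4·(1) = 0
L: e_1·(-3) + e_2·(-1) + e_3·(4) + e_4·(-1) = 0
T: e_1·(0) + e_2·(-2) + e_3·(0) + e_4·(-1) = 0
Solving this homogeneous linear system for the smallest-integer solution (first nonzero entry positive) gives (2, 2, 1, -4).

(2, 2, 1, -4)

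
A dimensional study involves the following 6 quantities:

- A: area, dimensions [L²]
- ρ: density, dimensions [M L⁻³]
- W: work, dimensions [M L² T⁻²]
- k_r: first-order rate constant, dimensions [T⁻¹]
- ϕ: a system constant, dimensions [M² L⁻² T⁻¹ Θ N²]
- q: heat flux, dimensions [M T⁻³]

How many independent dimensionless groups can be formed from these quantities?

There are 6 variables and 5 base dimensions (M, L, T, Θ, N).
The dimension matrix has rank 4 (less than 5: the dimension vectors are linearly dependent).
Independent dimensionless groups: 6 − 4 = 2.

2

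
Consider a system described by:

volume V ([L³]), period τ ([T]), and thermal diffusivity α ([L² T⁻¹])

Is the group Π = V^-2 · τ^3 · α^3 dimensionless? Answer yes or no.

Sum the exponent of each base dimension across the product:
  M: −2·[V]_M + 3·[τ]_M + 3·[α]_M = −2·(0) + 3·(0) + 3·(0) = 0
  L: −2·[V]_L + 3·[τ]_L + 3·[α]_L = −2·(3) + 3·(0) + 3·(2) = 0
  T: −2·[V]_T + 3·[τ]_T + 3·[α]_T = −2·(0) + 3·(1) + 3·(-1) = 0
  Θ: −2·[V]_Θ + 3·[τ]_Θ + 3·[α]_Θ = −2·(0) + 3·(0) + 3·(0) = 0
All base exponents vanish — dimensionless.

yes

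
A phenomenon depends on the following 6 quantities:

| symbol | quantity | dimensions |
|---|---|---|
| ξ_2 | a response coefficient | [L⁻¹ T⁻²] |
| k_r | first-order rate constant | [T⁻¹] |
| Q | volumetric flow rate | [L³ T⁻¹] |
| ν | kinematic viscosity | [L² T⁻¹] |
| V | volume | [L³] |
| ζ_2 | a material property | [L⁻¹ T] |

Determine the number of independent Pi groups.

There are 6 variables and 2 base dimensions (L, T).
The dimension matrix has rank 2.
Independent dimensionless groups: 6 − 2 = 4.

4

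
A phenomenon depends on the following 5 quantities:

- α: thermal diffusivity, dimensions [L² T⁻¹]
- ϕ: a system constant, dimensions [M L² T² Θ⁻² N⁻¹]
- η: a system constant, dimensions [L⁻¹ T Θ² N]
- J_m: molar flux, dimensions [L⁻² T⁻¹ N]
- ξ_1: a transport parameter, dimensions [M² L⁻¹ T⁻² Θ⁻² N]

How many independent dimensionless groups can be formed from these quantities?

There are 5 variables and 5 base dimensions (M, L, T, Θ, N).
The dimension matrix has rank 5.
Independent dimensionless groups: 5 − 5 = 0.

0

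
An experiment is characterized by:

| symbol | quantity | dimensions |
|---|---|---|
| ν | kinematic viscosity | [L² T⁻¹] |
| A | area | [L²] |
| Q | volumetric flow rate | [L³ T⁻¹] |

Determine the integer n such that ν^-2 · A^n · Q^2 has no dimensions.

-1

Balance the L exponent: (2)·n from A, plus −2·(2) + 2·(3) = 2 from the rest, must sum to zero.
2n + 2 = 0, so n = -1.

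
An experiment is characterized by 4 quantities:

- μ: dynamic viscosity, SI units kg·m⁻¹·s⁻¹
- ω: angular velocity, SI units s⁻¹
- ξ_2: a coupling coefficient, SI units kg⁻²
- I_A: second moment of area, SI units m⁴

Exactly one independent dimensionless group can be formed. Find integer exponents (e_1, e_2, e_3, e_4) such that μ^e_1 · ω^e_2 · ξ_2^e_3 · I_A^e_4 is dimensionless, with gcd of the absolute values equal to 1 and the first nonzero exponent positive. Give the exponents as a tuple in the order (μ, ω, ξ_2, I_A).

(4, -4, 2, 1)

M: e_1·(1) + e_2·(0) + e_3·(-2) + e_4·(0) = 0
L: e_1·(-1) + e_2·(0) + e_3·(0) + e_4·(4) = 0
T: e_1·(-1) + e_2·(-1) + e_3·(0) + e_4·(0) = 0
Solving this homogeneous linear system for the smallest-integer solution (first nonzero entry positive) gives (4, -4, 2, 1).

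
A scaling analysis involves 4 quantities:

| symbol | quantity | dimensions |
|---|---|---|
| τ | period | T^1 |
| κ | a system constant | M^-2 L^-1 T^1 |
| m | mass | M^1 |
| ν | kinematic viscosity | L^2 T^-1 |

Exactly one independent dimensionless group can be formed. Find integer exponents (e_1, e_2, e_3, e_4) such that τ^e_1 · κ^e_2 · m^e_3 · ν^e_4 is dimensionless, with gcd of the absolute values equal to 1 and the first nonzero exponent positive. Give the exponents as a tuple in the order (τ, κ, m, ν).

M: e_1·(0) + e_2·(-2) + e_3·(1) + e_4·(0) = 0
L: e_1·(0) + e_2·(-1) + e_3·(0) + e_4·(2) = 0
T: e_1·(1) + e_2·(1) + e_3·(0) + e_4·(-1) = 0
Solving this homogeneous linear system for the smallest-integer solution (first nonzero entry positive) gives (1, -2, -4, -1).

(1, -2, -4, -1)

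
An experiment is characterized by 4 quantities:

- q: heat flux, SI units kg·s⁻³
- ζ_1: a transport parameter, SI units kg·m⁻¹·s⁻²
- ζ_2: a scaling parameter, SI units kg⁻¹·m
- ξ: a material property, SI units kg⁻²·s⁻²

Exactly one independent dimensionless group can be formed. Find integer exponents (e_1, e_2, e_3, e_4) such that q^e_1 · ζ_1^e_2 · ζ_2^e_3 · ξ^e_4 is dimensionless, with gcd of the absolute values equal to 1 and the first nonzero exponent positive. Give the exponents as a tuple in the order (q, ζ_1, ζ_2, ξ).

M: e_1·(1) + e_2·(1) + e_3·(-1) + e_4·(-2) = 0
L: e_1·(0) + e_2·(-1) + e_3·(1) + e_4·(0) = 0
T: e_1·(-3) + e_2·(-2) + e_3·(0) + e_4·(-2) = 0
Solving this homogeneous linear system for the smallest-integer solution (first nonzero entry positive) gives (2, -4, -4, 1).

(2, -4, -4, 1)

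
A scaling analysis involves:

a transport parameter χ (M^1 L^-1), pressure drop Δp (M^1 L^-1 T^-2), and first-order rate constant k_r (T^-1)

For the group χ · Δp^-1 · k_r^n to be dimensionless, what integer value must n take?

2

Balance the T exponent: (-1)·n from k_r, plus (0) − (-2) = 2 from the rest, must sum to zero.
−n + 2 = 0, so n = 2.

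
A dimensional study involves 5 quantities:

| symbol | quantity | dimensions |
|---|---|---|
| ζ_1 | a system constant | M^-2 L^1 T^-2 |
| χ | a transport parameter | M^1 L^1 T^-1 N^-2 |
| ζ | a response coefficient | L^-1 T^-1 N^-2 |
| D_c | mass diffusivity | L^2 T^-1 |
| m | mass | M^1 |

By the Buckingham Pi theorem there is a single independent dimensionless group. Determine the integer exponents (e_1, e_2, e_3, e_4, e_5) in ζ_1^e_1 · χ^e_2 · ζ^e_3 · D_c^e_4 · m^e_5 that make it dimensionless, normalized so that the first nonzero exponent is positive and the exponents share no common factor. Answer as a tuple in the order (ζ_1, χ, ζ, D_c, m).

(2, 3, -3, -4, 1)

M: e_1·(-2) + e_2·(1) + e_3·(0) + e_4·(0) + e_5·(1) = 0
L: e_1·(1) + e_2·(1) + e_3·(-1) + e_4·(2) + e_5·(0) = 0
T: e_1·(-2) + e_2·(-1) + e_3·(-1) + e_4·(-1) + e_5·(0) = 0
N: e_1·(0) + e_2·(-2) + e_3·(-2) + e_4·(0) + e_5·(0) = 0
Solving this homogeneous linear system for the smallest-integer solution (first nonzero entry positive) gives (2, 3, -3, -4, 1).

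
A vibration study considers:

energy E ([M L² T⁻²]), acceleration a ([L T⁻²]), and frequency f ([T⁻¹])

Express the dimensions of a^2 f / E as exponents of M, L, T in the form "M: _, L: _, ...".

M: -1, L: 0, T: -3

Collect each base-dimension exponent across the product:
  M: −(1) + 2·(0) + (0) = -1
  L: −(2) + 2·(1) + (0) = 0
  T: −(-2) + 2·(-2) + (-1) = -3
So the dimensions are [M⁻¹ T⁻³].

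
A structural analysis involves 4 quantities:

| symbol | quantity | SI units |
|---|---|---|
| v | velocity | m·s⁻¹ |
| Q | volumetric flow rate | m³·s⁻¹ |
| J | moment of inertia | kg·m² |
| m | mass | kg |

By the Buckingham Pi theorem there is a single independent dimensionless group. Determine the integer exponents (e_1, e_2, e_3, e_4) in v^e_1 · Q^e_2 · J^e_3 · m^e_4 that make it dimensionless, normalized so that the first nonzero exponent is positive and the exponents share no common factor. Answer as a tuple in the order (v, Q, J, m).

M: e_1·(0) + e_2·(0) + e_3·(1) + e_4·(1) = 0
L: e_1·(1) + e_2·(3) + e_3·(2) + e_4·(0) = 0
T: e_1·(-1) + e_2·(-1) + e_3·(0) + e_4·(0) = 0
Solving this homogeneous linear system for the smallest-integer solution (first nonzero entry positive) gives (1, -1, 1, -1).

(1, -1, 1, -1)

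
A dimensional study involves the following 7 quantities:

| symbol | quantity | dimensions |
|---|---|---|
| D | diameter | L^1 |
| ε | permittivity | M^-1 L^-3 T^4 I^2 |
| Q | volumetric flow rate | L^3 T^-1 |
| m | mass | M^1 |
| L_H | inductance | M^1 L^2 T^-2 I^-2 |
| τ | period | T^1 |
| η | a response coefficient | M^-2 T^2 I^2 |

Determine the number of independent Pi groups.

There are 7 variables and 4 base dimensions (M, L, T, I).
The dimension matrix has rank 4.
Independent dimensionless groups: 7 − 4 = 3.

3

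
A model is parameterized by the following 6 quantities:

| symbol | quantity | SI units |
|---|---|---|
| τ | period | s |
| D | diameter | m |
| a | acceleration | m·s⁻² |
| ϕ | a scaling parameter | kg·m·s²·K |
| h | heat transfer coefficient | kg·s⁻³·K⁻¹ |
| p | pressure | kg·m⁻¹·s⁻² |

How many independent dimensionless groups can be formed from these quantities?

There are 6 variables and 4 base dimensions (M, L, T, Θ).
The dimension matrix has rank 4.
Independent dimensionless groups: 6 − 4 = 2.

2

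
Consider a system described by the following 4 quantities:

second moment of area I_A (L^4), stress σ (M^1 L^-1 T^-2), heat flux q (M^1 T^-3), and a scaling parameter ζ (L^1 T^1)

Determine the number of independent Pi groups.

There are 4 variables and 3 base dimensions (M, L, T).
The dimension matrix has rank 3.
Independent dimensionless groups: 4 − 3 = 1.

1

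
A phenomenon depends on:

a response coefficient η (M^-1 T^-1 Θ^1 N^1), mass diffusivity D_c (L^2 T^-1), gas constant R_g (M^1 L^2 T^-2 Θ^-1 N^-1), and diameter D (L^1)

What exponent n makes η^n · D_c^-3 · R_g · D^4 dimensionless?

1

Balance the M exponent: (-1)·n from η, plus −3·(0) + (1) + 4·(0) = 1 from the rest, must sum to zero.
−n + 1 = 0, so n = 1.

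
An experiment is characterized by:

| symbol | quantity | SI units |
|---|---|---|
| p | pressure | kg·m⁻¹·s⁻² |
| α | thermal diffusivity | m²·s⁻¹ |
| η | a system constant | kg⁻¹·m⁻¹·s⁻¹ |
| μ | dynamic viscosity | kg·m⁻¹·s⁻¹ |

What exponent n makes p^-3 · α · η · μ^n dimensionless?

4

Balance the M exponent: (1)·n from μ, plus −3·(1) + (0) + (-1) = -4 from the rest, must sum to zero.
n − 4 = 0, so n = 4.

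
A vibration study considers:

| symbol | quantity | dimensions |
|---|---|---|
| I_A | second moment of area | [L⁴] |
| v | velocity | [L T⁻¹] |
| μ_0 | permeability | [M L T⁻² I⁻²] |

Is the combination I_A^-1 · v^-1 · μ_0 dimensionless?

no

Sum the exponent of each base dimension across the product:
  M: −[I_A]_M − [v]_M + [μ_0]_M = −(0) − (0) + (1) = 1
  L: −[I_A]_L − [v]_L + [μ_0]_L = −(4) − (1) + (1) = -4
  T: −[I_A]_T − [v]_T + [μ_0]_T = −(0) − (-1) + (-2) = -1
  I: −[I_A]_I − [v]_I + [μ_0]_I = −(0) − (0) + (-2) = -2
Net dimensions [M L⁻⁴ T⁻¹ I⁻²] ≠ [1] — not dimensionless.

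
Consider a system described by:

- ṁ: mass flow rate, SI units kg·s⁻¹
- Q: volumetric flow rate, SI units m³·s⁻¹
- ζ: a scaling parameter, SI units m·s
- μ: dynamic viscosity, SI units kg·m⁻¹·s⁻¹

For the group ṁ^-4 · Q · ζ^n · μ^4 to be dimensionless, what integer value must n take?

Balance the L exponent: (1)·n from ζ, plus −4·(0) + (3) + 4·(-1) = -1 from the rest, must sum to zero.
n − 1 = 0, so n = 1.

1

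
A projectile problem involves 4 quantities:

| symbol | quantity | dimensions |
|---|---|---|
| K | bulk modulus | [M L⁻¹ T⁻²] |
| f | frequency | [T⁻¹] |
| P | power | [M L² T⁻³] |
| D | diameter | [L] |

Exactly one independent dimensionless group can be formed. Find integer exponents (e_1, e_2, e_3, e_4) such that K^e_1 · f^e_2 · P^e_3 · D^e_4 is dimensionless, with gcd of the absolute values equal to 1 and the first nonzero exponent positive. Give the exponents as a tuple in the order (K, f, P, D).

M: e_1·(1) + e_2·(0) + e_3·(1) + e_4·(0) = 0
L: e_1·(-1) + e_2·(0) + e_3·(2) + e_4·(1) = 0
T: e_1·(-2) + e_2·(-1) + e_3·(-3) + e_4·(0) = 0
Solving this homogeneous linear system for the smallest-integer solution (first nonzero entry positive) gives (1, 1, -1, 3).

(1, 1, -1, 3)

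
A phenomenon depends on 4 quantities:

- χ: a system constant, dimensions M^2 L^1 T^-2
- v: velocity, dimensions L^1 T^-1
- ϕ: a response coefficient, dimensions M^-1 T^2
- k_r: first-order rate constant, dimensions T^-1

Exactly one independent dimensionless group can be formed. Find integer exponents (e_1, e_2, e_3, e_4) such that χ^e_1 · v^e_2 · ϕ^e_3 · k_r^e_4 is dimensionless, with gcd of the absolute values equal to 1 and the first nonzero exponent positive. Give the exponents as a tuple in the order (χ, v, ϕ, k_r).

M: e_1·(2) + e_2·(0) + e_3·(-1) + e_4·(0) = 0
L: e_1·(1) + e_2·(1) + e_3·(0) + e_4·(0) = 0
T: e_1·(-2) + e_2·(-1) + e_3·(2) + e_4·(-1) = 0
Solving this homogeneous linear system for the smallest-integer solution (first nonzero entry positive) gives (1, -1, 2, 3).

(1, -1, 2, 3)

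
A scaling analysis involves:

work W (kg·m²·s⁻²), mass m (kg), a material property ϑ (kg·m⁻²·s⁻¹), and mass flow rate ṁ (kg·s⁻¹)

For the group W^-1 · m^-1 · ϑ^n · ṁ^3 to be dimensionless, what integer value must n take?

Balance the M exponent: (1)·n from ϑ, plus −(1) − (1) + 3·(1) = 1 from the rest, must sum to zero.
n + 1 = 0, so n = -1.

-1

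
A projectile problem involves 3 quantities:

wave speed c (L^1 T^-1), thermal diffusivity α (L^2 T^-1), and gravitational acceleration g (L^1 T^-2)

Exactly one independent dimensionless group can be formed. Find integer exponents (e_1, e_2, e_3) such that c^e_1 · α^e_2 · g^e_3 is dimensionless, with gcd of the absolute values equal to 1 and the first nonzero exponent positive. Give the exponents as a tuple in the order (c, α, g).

L: e_1·(1) + e_2·(2) + e_3·(1) = 0
T: e_1·(-1) + e_2·(-1) + e_3·(-2) = 0
Solving this homogeneous linear system for the smallest-integer solution (first nonzero entry positive) gives (3, -1, -1).

(3, -1, -1)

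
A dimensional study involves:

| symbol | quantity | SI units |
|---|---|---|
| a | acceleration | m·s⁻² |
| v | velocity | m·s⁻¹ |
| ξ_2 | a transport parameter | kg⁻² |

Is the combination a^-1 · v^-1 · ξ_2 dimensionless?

no

Sum the exponent of each base dimension across the product:
  M: −[a]_M − [v]_M + [ξ_2]_M = −(0) − (0) + (-2) = -2
  L: −[a]_L − [v]_L + [ξ_2]_L = −(1) − (1) + (0) = -2
  T: −[a]_T − [v]_T + [ξ_2]_T = −(-2) − (-1) + (0) = 3
Net dimensions [M⁻² L⁻² T³] ≠ [1] — not dimensionless.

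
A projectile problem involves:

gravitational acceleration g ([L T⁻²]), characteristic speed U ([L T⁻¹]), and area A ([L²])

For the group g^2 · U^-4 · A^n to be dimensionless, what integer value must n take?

1

Balance the L exponent: (2)·n from A, plus 2·(1) − 4·(1) = -2 from the rest, must sum to zero.
2n − 2 = 0, so n = 1.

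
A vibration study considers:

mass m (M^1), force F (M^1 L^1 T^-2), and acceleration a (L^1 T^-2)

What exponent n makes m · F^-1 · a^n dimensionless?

1

Balance the L exponent: (1)·n from a, plus (0) − (1) = -1 from the rest, must sum to zero.
n − 1 = 0, so n = 1.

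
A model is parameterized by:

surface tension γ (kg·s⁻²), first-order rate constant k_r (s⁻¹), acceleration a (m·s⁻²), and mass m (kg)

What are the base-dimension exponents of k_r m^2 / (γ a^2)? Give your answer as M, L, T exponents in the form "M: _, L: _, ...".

M: 1, L: -2, T: 5

Collect each base-dimension exponent across the product:
  M: −(1) + (0) − 2·(0) + 2·(1) = 1
  L: −(0) + (0) − 2·(1) + 2·(0) = -2
  T: −(-2) + (-1) − 2·(-2) + 2·(0) = 5
So the dimensions are [M L⁻² T⁵].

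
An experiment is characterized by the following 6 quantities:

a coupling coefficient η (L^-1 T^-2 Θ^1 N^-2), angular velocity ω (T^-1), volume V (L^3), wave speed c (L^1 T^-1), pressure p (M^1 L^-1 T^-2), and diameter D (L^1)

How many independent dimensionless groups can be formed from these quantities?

There are 6 variables and 5 base dimensions (M, L, T, Θ, N).
The dimension matrix has rank 4 (less than 5: the dimension vectors are linearly dependent).
Independent dimensionless groups: 6 − 4 = 2.

2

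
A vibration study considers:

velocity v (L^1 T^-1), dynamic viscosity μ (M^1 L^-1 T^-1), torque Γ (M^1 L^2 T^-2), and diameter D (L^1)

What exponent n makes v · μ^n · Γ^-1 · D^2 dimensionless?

1

Balance the M exponent: (1)·n from μ, plus (0) − (1) + 2·(0) = -1 from the rest, must sum to zero.
n − 1 = 0, so n = 1.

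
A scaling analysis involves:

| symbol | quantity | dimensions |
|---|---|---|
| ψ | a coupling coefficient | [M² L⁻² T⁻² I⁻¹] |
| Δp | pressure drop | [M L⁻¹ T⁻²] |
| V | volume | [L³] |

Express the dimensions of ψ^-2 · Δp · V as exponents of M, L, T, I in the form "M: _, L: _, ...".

Collect each base-dimension exponent across the product:
  M: −2·(2) + (1) + (0) = -3
  L: −2·(-2) + (-1) + (3) = 6
  T: −2·(-2) + (-2) + (0) = 2
  I: −2·(-1) + (0) + (0) = 2
So the dimensions are [M⁻³ L⁶ T² I²].

M: -3, L: 6, T: 2, I: 2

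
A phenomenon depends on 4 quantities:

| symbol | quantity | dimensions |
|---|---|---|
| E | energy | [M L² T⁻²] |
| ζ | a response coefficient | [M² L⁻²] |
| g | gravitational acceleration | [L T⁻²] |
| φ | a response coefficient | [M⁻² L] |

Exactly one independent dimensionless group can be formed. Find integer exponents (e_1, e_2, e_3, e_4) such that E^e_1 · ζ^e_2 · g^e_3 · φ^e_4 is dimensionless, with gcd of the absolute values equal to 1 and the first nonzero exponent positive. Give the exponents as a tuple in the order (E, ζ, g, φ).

(2, 3, -2, 4)

M: e_1·(1) + e_2·(2) + e_3·(0) + e_4·(-2) = 0
L: e_1·(2) + e_2·(-2) + e_3·(1) + e_4·(1) = 0
T: e_1·(-2) + e_2·(0) + e_3·(-2) + e_4·(0) = 0
Solving this homogeneous linear system for the smallest-integer solution (first nonzero entry positive) gives (2, 3, -2, 4).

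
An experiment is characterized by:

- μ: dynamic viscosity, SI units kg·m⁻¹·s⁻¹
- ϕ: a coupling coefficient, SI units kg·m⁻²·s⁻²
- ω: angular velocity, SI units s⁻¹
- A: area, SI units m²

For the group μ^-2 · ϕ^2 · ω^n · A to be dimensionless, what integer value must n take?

-2

Balance the T exponent: (-1)·n from ω, plus −2·(-1) + 2·(-2) + (0) = -2 from the rest, must sum to zero.
−n − 2 = 0, so n = -2.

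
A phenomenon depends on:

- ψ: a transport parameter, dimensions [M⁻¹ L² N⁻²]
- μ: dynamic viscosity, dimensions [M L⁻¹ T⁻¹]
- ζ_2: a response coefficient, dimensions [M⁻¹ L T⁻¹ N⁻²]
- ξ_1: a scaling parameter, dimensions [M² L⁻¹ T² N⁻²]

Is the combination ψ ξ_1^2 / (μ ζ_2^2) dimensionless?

no

Sum the exponent of each base dimension across the product:
  M: [ψ]_M − [μ]_M − 2·[ζ_2]_M + 2·[ξ_1]_M = (-1) − (1) − 2·(-1) + 2·(2) = 4
  L: [ψ]_L − [μ]_L − 2·[ζ_2]_L + 2·[ξ_1]_L = (2) − (-1) − 2·(1) + 2·(-1) = -1
  T: [ψ]_T − [μ]_T − 2·[ζ_2]_T + 2·[ξ_1]_T = (0) − (-1) − 2·(-1) + 2·(2) = 7
  N: [ψ]_N − [μ]_N − 2·[ζ_2]_N + 2·[ξ_1]_N = (-2) − (0) − 2·(-2) + 2·(-2) = -2
Net dimensions [M⁴ L⁻¹ T⁷ N⁻²] ≠ [1] — not dimensionless.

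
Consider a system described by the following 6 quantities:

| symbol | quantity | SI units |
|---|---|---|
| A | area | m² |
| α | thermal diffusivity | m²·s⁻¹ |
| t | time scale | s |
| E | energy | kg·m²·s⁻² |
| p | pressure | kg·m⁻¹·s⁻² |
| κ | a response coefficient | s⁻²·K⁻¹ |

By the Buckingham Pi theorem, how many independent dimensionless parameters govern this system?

There are 6 variables and 4 base dimensions (M, L, T, Θ).
The dimension matrix has rank 4.
Independent dimensionless groups: 6 − 4 = 2.

2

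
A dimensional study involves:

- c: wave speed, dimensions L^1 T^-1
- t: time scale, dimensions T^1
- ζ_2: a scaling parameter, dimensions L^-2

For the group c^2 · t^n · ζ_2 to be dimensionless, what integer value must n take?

2

Balance the T exponent: (1)·n from t, plus 2·(-1) + (0) = -2 from the rest, must sum to zero.
n − 2 = 0, so n = 2.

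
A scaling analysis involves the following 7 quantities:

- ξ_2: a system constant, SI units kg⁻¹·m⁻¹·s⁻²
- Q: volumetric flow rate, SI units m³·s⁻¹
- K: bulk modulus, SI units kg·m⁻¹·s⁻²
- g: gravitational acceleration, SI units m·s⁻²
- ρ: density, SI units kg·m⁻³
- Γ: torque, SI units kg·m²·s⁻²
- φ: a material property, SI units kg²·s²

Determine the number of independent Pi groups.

4

There are 7 variables and 3 base dimensions (M, L, T).
The dimension matrix has rank 3.
Independent dimensionless groups: 7 − 3 = 4.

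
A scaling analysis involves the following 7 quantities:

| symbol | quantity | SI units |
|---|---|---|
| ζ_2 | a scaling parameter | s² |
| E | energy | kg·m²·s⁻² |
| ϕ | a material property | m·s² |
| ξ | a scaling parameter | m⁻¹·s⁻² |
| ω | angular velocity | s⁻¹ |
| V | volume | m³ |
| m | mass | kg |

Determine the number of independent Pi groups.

4

There are 7 variables and 3 base dimensions (M, L, T).
The dimension matrix has rank 3.
Independent dimensionless groups: 7 − 3 = 4.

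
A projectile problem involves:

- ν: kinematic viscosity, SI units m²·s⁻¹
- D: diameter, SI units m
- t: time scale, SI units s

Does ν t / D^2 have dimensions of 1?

Sum the exponent of each base dimension across the product:
  M: [ν]_M − 2·[D]_M + [t]_M = (0) − 2·(0) + (0) = 0
  L: [ν]_L − 2·[D]_L + [t]_L = (2) − 2·(1) + (0) = 0
  T: [ν]_T − 2·[D]_T + [t]_T = (-1) − 2·(0) + (1) = 0
All base exponents vanish — dimensionless.

yes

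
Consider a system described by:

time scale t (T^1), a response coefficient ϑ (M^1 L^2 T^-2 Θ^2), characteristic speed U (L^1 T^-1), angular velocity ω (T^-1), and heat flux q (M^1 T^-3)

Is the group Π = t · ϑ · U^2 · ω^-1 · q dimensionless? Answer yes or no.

no

Sum the exponent of each base dimension across the product:
  M: [t]_M + [ϑ]_M + 2·[U]_M − [ω]_M + [q]_M = (0) + (1) + 2·(0) − (0) + (1) = 2
  L: [t]_L + [ϑ]_L + 2·[U]_L − [ω]_L + [q]_L = (0) + (2) + 2·(1) − (0) + (0) = 4
  T: [t]_T + [ϑ]_T + 2·[U]_T − [ω]_T + [q]_T = (1) + (-2) + 2·(-1) − (-1) + (-3) = -5
  Θ: [t]_Θ + [ϑ]_Θ + 2·[U]_Θ − [ω]_Θ + [q]_Θ = (0) + (2) + 2·(0) − (0) + (0) = 2
Net dimensions [M² L⁴ T⁻⁵ Θ²] ≠ [1] — not dimensionless.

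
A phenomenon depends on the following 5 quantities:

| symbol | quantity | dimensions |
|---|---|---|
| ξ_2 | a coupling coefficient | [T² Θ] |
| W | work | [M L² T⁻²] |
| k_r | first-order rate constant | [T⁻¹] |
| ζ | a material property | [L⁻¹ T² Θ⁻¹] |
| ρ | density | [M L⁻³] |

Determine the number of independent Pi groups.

1

There are 5 variables and 4 base dimensions (M, L, T, Θ).
The dimension matrix has rank 4.
Independent dimensionless groups: 5 − 4 = 1.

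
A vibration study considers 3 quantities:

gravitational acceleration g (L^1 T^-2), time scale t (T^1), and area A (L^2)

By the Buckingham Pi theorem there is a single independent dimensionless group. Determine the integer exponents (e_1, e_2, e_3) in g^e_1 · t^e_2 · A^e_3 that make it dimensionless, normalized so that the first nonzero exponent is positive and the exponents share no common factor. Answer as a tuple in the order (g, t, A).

(2, 4, -1)

L: e_1·(1) + e_2·(0) + e_3·(2) = 0
T: e_1·(-2) + e_2·(1) + e_3·(0) = 0
Solving this homogeneous linear system for the smallest-integer solution (first nonzero entry positive) gives (2, 4, -1).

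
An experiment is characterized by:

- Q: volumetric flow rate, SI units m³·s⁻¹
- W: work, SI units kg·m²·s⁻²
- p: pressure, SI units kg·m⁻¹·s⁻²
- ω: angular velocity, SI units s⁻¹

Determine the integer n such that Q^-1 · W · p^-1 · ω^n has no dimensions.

Balance the T exponent: (-1)·n from ω, plus −(-1) + (-2) − (-2) = 1 from the rest, must sum to zero.
−n + 1 = 0, so n = 1.

1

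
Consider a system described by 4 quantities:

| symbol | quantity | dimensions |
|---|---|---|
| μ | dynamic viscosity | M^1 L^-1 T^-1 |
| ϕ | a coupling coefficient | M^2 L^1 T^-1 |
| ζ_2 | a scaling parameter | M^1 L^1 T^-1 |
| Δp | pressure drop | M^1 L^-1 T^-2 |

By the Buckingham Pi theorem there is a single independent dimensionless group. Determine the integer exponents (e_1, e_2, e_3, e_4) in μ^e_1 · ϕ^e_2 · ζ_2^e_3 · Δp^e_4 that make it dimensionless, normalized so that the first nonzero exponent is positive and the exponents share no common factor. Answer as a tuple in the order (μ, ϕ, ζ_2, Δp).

M: e_1·(1) + e_2·(2) + e_3·(1) + e_4·(1) = 0
L: e_1·(-1) + e_2·(1) + e_3·(1) + e_4·(-1) = 0
T: e_1·(-1) + e_2·(-1) + e_3·(-1) + e_4·(-2) = 0
Solving this homogeneous linear system for the smallest-integer solution (first nonzero entry positive) gives (3, -2, 3, -2).

(3, -2, 3, -2)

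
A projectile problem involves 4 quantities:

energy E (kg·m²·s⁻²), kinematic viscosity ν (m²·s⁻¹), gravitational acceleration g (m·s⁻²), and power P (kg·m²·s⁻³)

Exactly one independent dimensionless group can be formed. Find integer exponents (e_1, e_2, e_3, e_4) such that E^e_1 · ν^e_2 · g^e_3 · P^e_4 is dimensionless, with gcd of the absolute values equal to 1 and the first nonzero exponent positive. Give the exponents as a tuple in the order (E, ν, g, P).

M: e_1·(1) + e_2·(0) + e_3·(0) + e_4·(1) = 0
L: e_1·(2) + e_2·(2) + e_3·(1) + e_4·(2) = 0
T: e_1·(-2) + e_2·(-1) + e_3·(-2) + e_4·(-3) = 0
Solving this homogeneous linear system for the smallest-integer solution (first nonzero entry positive) gives (3, -1, 2, -3).

(3, -1, 2, -3)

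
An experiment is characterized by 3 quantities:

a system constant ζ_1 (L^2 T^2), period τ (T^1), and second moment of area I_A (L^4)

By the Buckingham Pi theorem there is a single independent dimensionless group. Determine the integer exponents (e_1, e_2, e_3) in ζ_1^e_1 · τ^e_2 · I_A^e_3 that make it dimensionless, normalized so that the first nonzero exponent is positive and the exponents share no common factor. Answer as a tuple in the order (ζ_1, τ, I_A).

L: e_1·(2) + e_2·(0) + e_3·(4) = 0
T: e_1·(2) + e_2·(1) + e_3·(0) = 0
Solving this homogeneous linear system for the smallest-integer solution (first nonzero entry positive) gives (2, -4, -1).

(2, -4, -1)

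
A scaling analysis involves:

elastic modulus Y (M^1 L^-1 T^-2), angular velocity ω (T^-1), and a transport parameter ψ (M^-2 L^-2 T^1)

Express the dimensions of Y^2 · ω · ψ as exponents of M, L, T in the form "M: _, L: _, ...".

Collect each base-dimension exponent across the product:
  M: 2·(1) + (0) + (-2) = 0
  L: 2·(-1) + (0) + (-2) = -4
  T: 2·(-2) + (-1) + (1) = -4
So the dimensions are [L⁻⁴ T⁻⁴].

M: 0, L: -4, T: -4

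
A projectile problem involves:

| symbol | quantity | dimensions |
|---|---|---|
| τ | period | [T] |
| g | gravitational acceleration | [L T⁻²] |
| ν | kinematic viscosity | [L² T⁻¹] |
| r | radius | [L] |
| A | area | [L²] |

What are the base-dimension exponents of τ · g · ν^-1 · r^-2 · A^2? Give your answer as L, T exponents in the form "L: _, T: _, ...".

Collect each base-dimension exponent across the product:
  L: (0) + (1) − (2) − 2·(1) + 2·(2) = 1
  T: (1) + (-2) − (-1) − 2·(0) + 2·(0) = 0
So the dimensions are [L].

L: 1, T: 0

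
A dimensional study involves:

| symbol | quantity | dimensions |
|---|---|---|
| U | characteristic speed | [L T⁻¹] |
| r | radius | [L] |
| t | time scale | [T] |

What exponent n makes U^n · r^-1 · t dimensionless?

Balance the L exponent: (1)·n from U, plus −(1) + (0) = -1 from the rest, must sum to zero.
n − 1 = 0, so n = 1.

1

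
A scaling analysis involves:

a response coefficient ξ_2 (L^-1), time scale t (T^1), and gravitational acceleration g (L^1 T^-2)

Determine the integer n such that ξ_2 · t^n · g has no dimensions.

Balance the T exponent: (1)·n from t, plus (0) + (-2) = -2 from the rest, must sum to zero.
n − 2 = 0, so n = 2.

2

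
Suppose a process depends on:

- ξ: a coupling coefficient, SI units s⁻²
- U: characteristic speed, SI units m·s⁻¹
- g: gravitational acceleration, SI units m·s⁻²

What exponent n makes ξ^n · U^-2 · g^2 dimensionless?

Balance the T exponent: (-2)·n from ξ, plus −2·(-1) + 2·(-2) = -2 from the rest, must sum to zero.
-2n − 2 = 0, so n = -1.

-1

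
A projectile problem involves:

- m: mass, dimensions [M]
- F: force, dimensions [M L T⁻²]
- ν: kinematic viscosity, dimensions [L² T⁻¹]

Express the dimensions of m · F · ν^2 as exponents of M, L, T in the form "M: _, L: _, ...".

Collect each base-dimension exponent across the product:
  M: (1) + (1) + 2·(0) = 2
  L: (0) + (1) + 2·(2) = 5
  T: (0) + (-2) + 2·(-1) = -4
So the dimensions are [M² L⁵ T⁻⁴].

M: 2, L: 5, T: -4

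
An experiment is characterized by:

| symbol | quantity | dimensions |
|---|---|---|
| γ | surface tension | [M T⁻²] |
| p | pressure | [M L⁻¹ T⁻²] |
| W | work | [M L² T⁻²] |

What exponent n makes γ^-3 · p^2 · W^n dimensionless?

Balance the M exponent: (1)·n from W, plus −3·(1) + 2·(1) = -1 from the rest, must sum to zero.
n − 1 = 0, so n = 1.

1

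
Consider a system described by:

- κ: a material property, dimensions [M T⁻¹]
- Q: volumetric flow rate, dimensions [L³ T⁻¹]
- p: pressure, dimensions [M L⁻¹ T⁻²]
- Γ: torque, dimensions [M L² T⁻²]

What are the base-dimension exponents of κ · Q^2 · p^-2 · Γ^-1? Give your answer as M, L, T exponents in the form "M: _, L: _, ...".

M: -2, L: 6, T: 3

Collect each base-dimension exponent across the product:
  M: (1) + 2·(0) − 2·(1) − (1) = -2
  L: (0) + 2·(3) − 2·(-1) − (2) = 6
  T: (-1) + 2·(-1) − 2·(-2) − (-2) = 3
So the dimensions are [M⁻² L⁶ T³].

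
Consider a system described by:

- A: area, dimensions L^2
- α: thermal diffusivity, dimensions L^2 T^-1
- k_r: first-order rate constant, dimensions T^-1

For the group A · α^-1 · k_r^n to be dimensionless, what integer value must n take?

Balance the T exponent: (-1)·n from k_r, plus (0) − (-1) = 1 from the rest, must sum to zero.
−n + 1 = 0, so n = 1.

1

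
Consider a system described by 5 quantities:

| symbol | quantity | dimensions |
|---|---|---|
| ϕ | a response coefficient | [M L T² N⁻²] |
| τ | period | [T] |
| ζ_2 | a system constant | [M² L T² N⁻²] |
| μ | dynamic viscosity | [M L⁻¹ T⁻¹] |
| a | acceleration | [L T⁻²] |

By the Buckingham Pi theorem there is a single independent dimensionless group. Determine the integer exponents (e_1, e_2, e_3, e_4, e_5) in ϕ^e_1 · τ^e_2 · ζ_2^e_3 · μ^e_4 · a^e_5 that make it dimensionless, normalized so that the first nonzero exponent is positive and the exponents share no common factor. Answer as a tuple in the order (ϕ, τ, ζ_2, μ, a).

M: e_1·(1) + e_2·(0) + e_3·(2) + e_4·(1) + e_5·(0) = 0
L: e_1·(1) + e_2·(0) + e_3·(1) + e_4·(-1) + e_5·(1) = 0
T: e_1·(2) + e_2·(1) + e_3·(2) + e_4·(-1) + e_5·(-2) = 0
N: e_1·(-2) + e_2·(0) + e_3·(-2) + e_4·(0) + e_5·(0) = 0
Solving this homogeneous linear system for the smallest-integer solution (first nonzero entry positive) gives (1, 3, -1, 1, 1).

(1, 3, -1, 1, 1)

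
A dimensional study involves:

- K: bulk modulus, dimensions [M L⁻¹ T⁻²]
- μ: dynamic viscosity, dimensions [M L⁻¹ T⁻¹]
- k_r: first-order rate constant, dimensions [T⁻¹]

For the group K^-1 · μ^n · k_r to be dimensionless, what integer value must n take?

1

Balance the M exponent: (1)·n from μ, plus −(1) + (0) = -1 from the rest, must sum to zero.
n − 1 = 0, so n = 1.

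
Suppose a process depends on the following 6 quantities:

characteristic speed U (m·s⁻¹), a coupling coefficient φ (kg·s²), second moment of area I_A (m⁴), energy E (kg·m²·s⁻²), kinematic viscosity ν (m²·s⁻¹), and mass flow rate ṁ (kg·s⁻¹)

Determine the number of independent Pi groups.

There are 6 variables and 3 base dimensions (M, L, T).
The dimension matrix has rank 3.
Independent dimensionless groups: 6 − 3 = 3.

3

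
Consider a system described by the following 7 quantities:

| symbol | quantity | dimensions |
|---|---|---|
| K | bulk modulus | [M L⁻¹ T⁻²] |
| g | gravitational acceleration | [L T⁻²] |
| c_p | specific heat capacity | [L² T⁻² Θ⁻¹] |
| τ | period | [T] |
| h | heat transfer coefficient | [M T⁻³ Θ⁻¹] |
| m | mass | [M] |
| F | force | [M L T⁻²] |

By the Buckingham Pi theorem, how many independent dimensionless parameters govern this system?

There are 7 variables and 4 base dimensions (M, L, T, Θ).
The dimension matrix has rank 4.
Independent dimensionless groups: 7 − 4 = 3.

3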